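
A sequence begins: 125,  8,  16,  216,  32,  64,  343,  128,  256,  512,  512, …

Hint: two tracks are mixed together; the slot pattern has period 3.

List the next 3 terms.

Reading positions in blocks of 3 reveals the pattern ABB — 2 tracks woven together.
Subsequence A is 125, 216, 343, 512, which is the cubes 5³, 6³, 7³, ….
Subsequence B is 8, 16, 32, 64, 128, 256, 512, which is successive powers of 2.
Position 12 → subsequence B, term 8 = 1024.
The 13th slot belongs to subsequence A; its 5th term is 729.
The 14th slot belongs to subsequence B; its 9th term is 2048.

1024, 729, 2048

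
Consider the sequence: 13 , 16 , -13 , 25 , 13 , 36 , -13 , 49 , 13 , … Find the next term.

64

Taking every 2nd term gives 2 separate tracks.
Track A: 13, -13, 13, -13, 13 (the oscillation 13·(−1)^(n+1)).
Track B: 16, 25, 36, 49 (consecutive squares n² from n = 4).
Term 10 comes from track B (its 5th entry): 64.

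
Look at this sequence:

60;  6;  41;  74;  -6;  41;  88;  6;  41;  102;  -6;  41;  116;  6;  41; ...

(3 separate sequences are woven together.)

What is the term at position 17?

Split by position mod 3: positions 1, 4, 7, … form one track, and each other residue class forms its own.
Track A = 60, 74, 88, 102, 116: arithmetic with common difference +14.
Track B = 6, -6, 6, -6, 6: alternating ±6.
Track C = 41, 41, 41, 41, 41: the constant sequence 41.
Term 17 comes from track B (its 6th entry): -6.

-6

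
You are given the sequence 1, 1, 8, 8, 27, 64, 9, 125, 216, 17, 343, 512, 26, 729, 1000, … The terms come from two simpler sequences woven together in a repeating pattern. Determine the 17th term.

Reading positions in blocks of 3 reveals the pattern ABB — 2 tracks woven together.
Track A: 1, 8, 9, 17, 26 — a Fibonacci-like recurrence a_n = a_{n-1} + a_{n-2}.
Track B: 1, 8, 27, 64, 125, 216, 343, 512, 729, 1000 — the cubes 1³, 2³, 3³, ….
The 17th slot belongs to track B; its 11th term is 1331.

1331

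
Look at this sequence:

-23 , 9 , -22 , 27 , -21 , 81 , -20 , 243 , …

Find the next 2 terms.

-19, 729

Taking every 2nd term gives 2 separate tracks.
Track A: -23, -22, -21, -20 (linear: a_n = -24 + n).
Track B: 9, 27, 81, 243 (powers of 3).
The 9th slot belongs to track A; its 5th term is -19.
Position 10 → track B, term 5 = 729.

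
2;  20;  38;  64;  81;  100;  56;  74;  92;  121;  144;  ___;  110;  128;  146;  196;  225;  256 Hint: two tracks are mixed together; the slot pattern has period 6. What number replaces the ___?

169

Positions follow the repeating pattern AAABBB; grouping by letter gives 2 tracks.
Track A is 2, 20, 38, 56, 74, 92, 110, 128, 146, which is arithmetic with common difference +18.
Track B is 64, 81, 100, 121, 144, ?, 196, 225, 256, which is perfect squares starting at 8².
Track B's pattern makes the blank 169.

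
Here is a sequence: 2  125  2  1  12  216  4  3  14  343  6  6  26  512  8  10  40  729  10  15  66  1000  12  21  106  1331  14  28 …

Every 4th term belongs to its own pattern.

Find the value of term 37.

450

The terms cycle through 4 interleaved subsequences.
Subsequence A: 2, 12, 14, 26, 40, 66, 106. Each term equals the sum of the previous two.
Subsequence B: 125, 216, 343, 512, 729, 1000, 1331. Perfect cubes starting at 5³.
Subsequence C: 2, 4, 6, 8, 10, 12, 14. Arithmetic with common difference +2.
Subsequence D: 1, 3, 6, 10, 15, 21, 28. Triangular numbers n(n+1)/2 for n = 1, 2, ….
Term 37 comes from subsequence A (its 10th entry): 450.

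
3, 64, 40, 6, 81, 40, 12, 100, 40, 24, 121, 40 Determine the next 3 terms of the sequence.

48, 144, 40

The terms cycle through 3 interleaved subsequences.
Track A is 3, 6, 12, 24, which is geometric with ratio 2.
Track B is 64, 81, 100, 121, which is perfect squares starting at 8².
Track C is 40, 40, 40, 40, which is the constant sequence 40.
Position 13 → track A, term 5 = 48.
Term 14 comes from track B (its 5th entry): 144.
Position 15 falls in track C as its term 5, giving 40.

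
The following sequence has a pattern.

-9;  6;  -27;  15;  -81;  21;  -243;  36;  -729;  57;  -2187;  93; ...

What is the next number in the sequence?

The terms cycle through 2 interleaved subsequences.
Stream A = -9, -27, -81, -243, -729, -2187: geometric with ratio 3.
Stream B = 6, 15, 21, 36, 57, 93: a Fibonacci-like recurrence a_n = a_{n-1} + a_{n-2}.
Position 13 → stream A, term 7 = -6561.

-6561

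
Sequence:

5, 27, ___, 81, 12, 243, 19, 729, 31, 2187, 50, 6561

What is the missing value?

Taking every 2nd term gives 2 separate tracks.
Track A = 5, ?, 12, 19, 31, 50: a Fibonacci-like recurrence a_n = a_{n-1} + a_{n-2}.
Track B = 27, 81, 243, 729, 2187, 6561: powers 3^3, 3^4, 3^5, ….
Track A's pattern makes the blank 7.

7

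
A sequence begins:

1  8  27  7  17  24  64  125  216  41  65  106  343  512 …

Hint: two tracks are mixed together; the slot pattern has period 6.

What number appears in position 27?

3375

The slot pattern repeats as AAABBB (period 6), so there are 2 interleaved tracks.
Subsequence A: 1, 8, 27, 64, 125, 216, 343, 512 — perfect cubes starting at 1³.
Subsequence B: 7, 17, 24, 41, 65, 106 — each term equals the sum of the previous two.
Position 27 falls in subsequence A as its term 15, giving 3375.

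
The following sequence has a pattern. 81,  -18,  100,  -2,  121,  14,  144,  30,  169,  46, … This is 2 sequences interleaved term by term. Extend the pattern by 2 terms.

196, 62

Taking every 2nd term gives 2 separate tracks.
Stream A: 81, 100, 121, 144, 169. The squares 9², 10², 11², ….
Stream B: -18, -2, 14, 30, 46. Adding 16 each time.
The 11th slot belongs to stream A; its 6th term is 196.
Term 12 comes from stream B (its 6th entry): 62.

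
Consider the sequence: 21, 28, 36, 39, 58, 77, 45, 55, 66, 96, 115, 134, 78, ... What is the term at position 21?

153

Positions follow the repeating pattern AAABBB; grouping by letter gives 2 tracks.
Track A is 21, 28, 36, 45, 55, 66, 78, which is the triangular numbers T_6, T_7, ….
Track B is 39, 58, 77, 96, 115, 134, which is linear: a_n = 20 + 19·n.
Position 21 falls in track A as its term 12, giving 153.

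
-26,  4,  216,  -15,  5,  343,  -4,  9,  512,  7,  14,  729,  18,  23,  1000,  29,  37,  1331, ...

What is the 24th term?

Split by position mod 3: positions 1, 4, 7, … form one track, and each other residue class forms its own.
Track A is -26, -15, -4, 7, 18, 29, which is arithmetic, step +11.
Track B is 4, 5, 9, 14, 23, 37, which is Fibonacci-style (each term is the sum of the two before it).
Track C is 216, 343, 512, 729, 1000, 1331, which is perfect cubes starting at 6³.
The 24th slot belongs to track C; its 8th term is 2197.

2197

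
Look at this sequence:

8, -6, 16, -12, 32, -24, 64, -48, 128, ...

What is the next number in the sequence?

-96

Odd-indexed and even-indexed terms follow separate rules.
Subsequence A = 8, 16, 32, 64, 128: successive powers of 2.
Subsequence B = -6, -12, -24, -48: multiplying by 2 each time.
Term 10 comes from subsequence B (its 5th entry): -96.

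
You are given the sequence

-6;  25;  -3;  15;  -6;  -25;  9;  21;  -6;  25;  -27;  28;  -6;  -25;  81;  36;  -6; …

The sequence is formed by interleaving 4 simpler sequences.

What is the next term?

Read the sequence 4 terms at a time; column i is its own pattern.
Stream A: -6, -6, -6, -6, -6 — always -6.
Stream B: 25, -25, 25, -25 — oscillating between 25 and -25.
Stream C: -3, 9, -27, 81 — multiplying by -3 each time.
Stream D: 15, 21, 28, 36 — triangular numbers n(n+1)/2 for n = 5, 6, ….
Position 18 → stream B, term 5 = 25.

25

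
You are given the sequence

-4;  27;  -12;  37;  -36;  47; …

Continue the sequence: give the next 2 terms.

-108, 57

Positions 1, 3, 5, … form one subsequence and positions 2, 4, 6, … form another.
Track A: -4, -12, -36 (multiplying by 3 each time).
Track B: 27, 37, 47 (arithmetic, step +10).
Position 7 falls in track A as its term 4, giving -108.
The 8th slot belongs to track B; its 4th term is 57.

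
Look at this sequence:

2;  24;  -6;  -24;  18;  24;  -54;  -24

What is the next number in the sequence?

162

Odd-indexed and even-indexed terms follow separate rules.
Stream A: 2, -6, 18, -54 — geometric with ratio -3.
Stream B: 24, -24, 24, -24 — the oscillation 24·(−1)^(n+1).
Position 9 falls in stream A as its term 5, giving 162.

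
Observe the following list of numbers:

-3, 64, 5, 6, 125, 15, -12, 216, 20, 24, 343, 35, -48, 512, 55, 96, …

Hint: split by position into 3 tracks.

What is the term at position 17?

729

Read the sequence 3 terms at a time; column i is its own pattern.
Subsequence A is -3, 6, -12, 24, -48, 96, which is geometric with ratio -2.
Subsequence B is 64, 125, 216, 343, 512, which is consecutive cubes n³ from n = 4.
Subsequence C is 5, 15, 20, 35, 55, which is a Fibonacci-like recurrence a_n = a_{n-1} + a_{n-2}.
Position 17 → subsequence B, term 6 = 729.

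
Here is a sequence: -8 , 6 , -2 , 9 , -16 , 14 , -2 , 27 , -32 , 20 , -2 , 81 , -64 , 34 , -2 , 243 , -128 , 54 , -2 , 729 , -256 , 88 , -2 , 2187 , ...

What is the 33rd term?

-2048

Taking every 4th term gives 4 separate tracks.
Track A is -8, -16, -32, -64, -128, -256, which is geometric, ×2 each step.
Track B is 6, 14, 20, 34, 54, 88, which is Fibonacci-style (each term is the sum of the two before it).
Track C is -2, -2, -2, -2, -2, -2, which is always -2.
Track D is 9, 27, 81, 243, 729, 2187, which is powers of 3.
The 33rd slot belongs to track A; its 9th term is -2048.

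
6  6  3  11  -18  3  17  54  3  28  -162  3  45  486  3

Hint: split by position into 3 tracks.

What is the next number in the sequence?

Split by position mod 3 into 3 tracks.
Track A: 6, 11, 17, 28, 45. Fibonacci-style (each term is the sum of the two before it).
Track B: 6, -18, 54, -162, 486. Multiplying by -3 each time.
Track C: 3, 3, 3, 3, 3. Always 3.
Position 16 falls in track A as its term 6, giving 73.

73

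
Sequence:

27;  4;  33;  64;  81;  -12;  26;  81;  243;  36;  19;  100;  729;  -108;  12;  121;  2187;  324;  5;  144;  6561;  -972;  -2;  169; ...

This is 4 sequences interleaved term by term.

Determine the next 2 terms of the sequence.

Split by position mod 4: positions 1, 5, 9, … form one track, and each other residue class forms its own.
Track A = 27, 81, 243, 729, 2187, 6561: successive powers of 3.
Track B = 4, -12, 36, -108, 324, -972: geometric, ×-3 each step.
Track C = 33, 26, 19, 12, 5, -2: linear: a_n = 40 − 7·n.
Track D = 64, 81, 100, 121, 144, 169: the squares 8², 9², 10², ….
The 25th slot belongs to track A; its 7th term is 19683.
Position 26 → track B, term 7 = 2916.

19683, 2916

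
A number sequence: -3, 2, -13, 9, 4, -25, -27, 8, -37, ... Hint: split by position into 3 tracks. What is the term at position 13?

-243

Read the sequence 3 terms at a time; column i is its own pattern.
Subsequence A: -3, 9, -27. Geometric, ×-3 each step.
Subsequence B: 2, 4, 8. Successive powers of 2.
Subsequence C: -13, -25, -37. Subtracting 12 each time.
Position 13 → subsequence A, term 5 = -243.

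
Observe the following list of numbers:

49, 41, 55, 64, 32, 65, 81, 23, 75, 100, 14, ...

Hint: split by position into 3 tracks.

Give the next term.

Split by position mod 3 into 3 tracks.
Subsequence A: 49, 64, 81, 100 — perfect squares starting at 7².
Subsequence B: 41, 32, 23, 14 — arithmetic with common difference −9.
Subsequence C: 55, 65, 75 — linear: a_n = 45 + 10·n.
The 12th slot belongs to subsequence C; its 4th term is 85.

85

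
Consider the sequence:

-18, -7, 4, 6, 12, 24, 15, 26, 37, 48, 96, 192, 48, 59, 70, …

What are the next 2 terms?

384, 768

Reading positions in blocks of 6 reveals the pattern AAABBB — 2 tracks woven together.
Track A is -18, -7, 4, 15, 26, 37, 48, 59, 70, which is arithmetic, step +11.
Track B is 6, 12, 24, 48, 96, 192, which is multiplying by 2 each time.
Term 16 comes from track B (its 7th entry): 384.
Position 17 → track B, term 8 = 768.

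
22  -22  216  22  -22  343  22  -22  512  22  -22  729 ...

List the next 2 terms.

22, -22

Positions follow the repeating pattern AAB; grouping by letter gives 2 tracks.
Stream A: 22, -22, 22, -22, 22, -22, 22, -22. Oscillating between 22 and -22.
Stream B: 216, 343, 512, 729. Perfect cubes starting at 6³.
The 13th slot belongs to stream A; its 9th term is 22.
Position 14 falls in stream A as its term 10, giving -22.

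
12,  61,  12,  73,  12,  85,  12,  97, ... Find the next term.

Positions 1, 3, 5, … form one subsequence and positions 2, 4, 6, … form another.
Subsequence A: 12, 12, 12, 12 (constant 12).
Subsequence B: 61, 73, 85, 97 (adding 12 each time).
Position 9 → subsequence A, term 5 = 12.

12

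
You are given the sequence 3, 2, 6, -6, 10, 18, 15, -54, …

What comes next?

21

Positions 1, 3, 5, … form one subsequence and positions 2, 4, 6, … form another.
Track A: 3, 6, 10, 15 (the triangular numbers T_2, T_3, …).
Track B: 2, -6, 18, -54 (geometric, ×-3 each step).
Term 9 comes from track A (its 5th entry): 21.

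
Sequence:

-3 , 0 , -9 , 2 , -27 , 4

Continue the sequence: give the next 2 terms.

Positions 1, 3, 5, … form one subsequence and positions 2, 4, 6, … form another.
Track A: -3, -9, -27. Geometric with ratio 3.
Track B: 0, 2, 4. Adding 2 each time.
Position 7 falls in track A as its term 4, giving -81.
Term 8 comes from track B (its 4th entry): 6.

-81, 6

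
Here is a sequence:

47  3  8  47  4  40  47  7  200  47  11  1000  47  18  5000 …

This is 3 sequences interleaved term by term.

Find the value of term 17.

Read the sequence 3 terms at a time; column i is its own pattern.
Subsequence A = 47, 47, 47, 47, 47: always 47.
Subsequence B = 3, 4, 7, 11, 18: each term equals the sum of the previous two.
Subsequence C = 8, 40, 200, 1000, 5000: geometric with ratio 5.
The 17th slot belongs to subsequence B; its 6th term is 29.

29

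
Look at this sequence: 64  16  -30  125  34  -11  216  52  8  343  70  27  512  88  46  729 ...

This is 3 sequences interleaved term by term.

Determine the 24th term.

103

The terms cycle through 3 interleaved subsequences.
Track A: 64, 125, 216, 343, 512, 729 (consecutive cubes n³ from n = 4).
Track B: 16, 34, 52, 70, 88 (arithmetic, step +18).
Track C: -30, -11, 8, 27, 46 (linear: a_n = -49 + 19·n).
Position 24 falls in track C as its term 8, giving 103.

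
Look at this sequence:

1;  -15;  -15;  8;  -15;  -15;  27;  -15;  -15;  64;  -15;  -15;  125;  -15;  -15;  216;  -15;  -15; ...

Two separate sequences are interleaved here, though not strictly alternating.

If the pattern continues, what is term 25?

Reading positions in blocks of 3 reveals the pattern ABB — 2 tracks woven together.
Stream A: 1, 8, 27, 64, 125, 216 (the cubes 1³, 2³, 3³, …).
Stream B: -15, -15, -15, -15, -15, -15, -15, -15, -15, -15, -15, -15 (constant -15).
Position 25 falls in stream A as its term 9, giving 729.

729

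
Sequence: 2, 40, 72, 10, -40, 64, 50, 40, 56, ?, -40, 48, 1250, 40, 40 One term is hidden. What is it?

Split by position mod 3 into 3 tracks.
Track A: 2, 10, 50, ?, 1250 (geometric with ratio 5).
Track B: 40, -40, 40, -40, 40 (alternating ±40).
Track C: 72, 64, 56, 48, 40 (arithmetic, step −8).
Track A's pattern makes the blank 250.

250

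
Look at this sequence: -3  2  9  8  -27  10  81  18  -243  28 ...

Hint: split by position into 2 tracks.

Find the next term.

729

Positions 1, 3, 5, … form one subsequence and positions 2, 4, 6, … form another.
Track A: -3, 9, -27, 81, -243 — geometric, ×-3 each step.
Track B: 2, 8, 10, 18, 28 — a Fibonacci-like recurrence a_n = a_{n-1} + a_{n-2}.
Position 11 falls in track A as its term 6, giving 729.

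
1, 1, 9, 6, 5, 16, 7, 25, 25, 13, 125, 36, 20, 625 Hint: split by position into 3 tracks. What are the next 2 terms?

49, 33

Split by position mod 3: positions 1, 4, 7, … form one track, and each other residue class forms its own.
Subsequence A = 1, 6, 7, 13, 20: Fibonacci-style (each term is the sum of the two before it).
Subsequence B = 1, 5, 25, 125, 625: successive powers of 5.
Subsequence C = 9, 16, 25, 36: the squares 3², 4², 5², ….
The 15th slot belongs to subsequence C; its 5th term is 49.
The 16th slot belongs to subsequence A; its 6th term is 33.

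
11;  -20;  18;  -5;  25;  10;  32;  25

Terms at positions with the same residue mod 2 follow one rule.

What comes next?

Taking every 2nd term gives 2 separate tracks.
Subsequence A: 11, 18, 25, 32 (arithmetic, step +7).
Subsequence B: -20, -5, 10, 25 (linear: a_n = -35 + 15·n).
Term 9 comes from subsequence A (its 5th entry): 39.

39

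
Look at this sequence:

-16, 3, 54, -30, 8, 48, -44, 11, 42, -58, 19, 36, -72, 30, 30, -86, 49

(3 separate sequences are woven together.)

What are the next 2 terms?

Taking every 3rd term gives 3 separate tracks.
Track A = -16, -30, -44, -58, -72, -86: arithmetic with common difference −14.
Track B = 3, 8, 11, 19, 30, 49: Fibonacci-style (each term is the sum of the two before it).
Track C = 54, 48, 42, 36, 30: arithmetic, step −6.
Position 18 falls in track C as its term 6, giving 24.
Term 19 comes from track A (its 7th entry): -100.

24, -100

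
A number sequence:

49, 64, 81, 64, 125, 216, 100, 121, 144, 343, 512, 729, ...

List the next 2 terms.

Reading positions in blocks of 6 reveals the pattern AAABBB — 2 tracks woven together.
Track A: 49, 64, 81, 100, 121, 144 (consecutive squares n² from n = 7).
Track B: 64, 125, 216, 343, 512, 729 (perfect cubes starting at 4³).
Position 13 falls in track A as its term 7, giving 169.
Position 14 → track A, term 8 = 196.

169, 196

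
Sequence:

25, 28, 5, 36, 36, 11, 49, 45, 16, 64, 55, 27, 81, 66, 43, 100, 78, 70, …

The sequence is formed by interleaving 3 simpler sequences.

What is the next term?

121

Taking every 3rd term gives 3 separate tracks.
Stream A: 25, 36, 49, 64, 81, 100. The squares 5², 6², 7², ….
Stream B: 28, 36, 45, 55, 66, 78. The triangular numbers T_7, T_8, ….
Stream C: 5, 11, 16, 27, 43, 70. A Fibonacci-like recurrence a_n = a_{n-1} + a_{n-2}.
Term 19 comes from stream A (its 7th entry): 121.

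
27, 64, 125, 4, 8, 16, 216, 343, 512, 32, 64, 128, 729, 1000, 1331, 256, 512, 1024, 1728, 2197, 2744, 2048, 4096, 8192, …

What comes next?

3375

Positions follow the repeating pattern AAABBB; grouping by letter gives 2 tracks.
Track A: 27, 64, 125, 216, 343, 512, 729, 1000, 1331, 1728, 2197, 2744 — consecutive cubes n³ from n = 3.
Track B: 4, 8, 16, 32, 64, 128, 256, 512, 1024, 2048, 4096, 8192 — a geometric progression (common ratio 2).
Position 25 falls in track A as its term 13, giving 3375.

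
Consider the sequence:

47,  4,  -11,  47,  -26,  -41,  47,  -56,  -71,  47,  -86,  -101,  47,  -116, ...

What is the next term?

Positions follow the repeating pattern ABB; grouping by letter gives 2 tracks.
Subsequence A: 47, 47, 47, 47, 47. The constant sequence 47.
Subsequence B: 4, -11, -26, -41, -56, -71, -86, -101, -116. Arithmetic, step −15.
Position 15 → subsequence B, term 10 = -131.

-131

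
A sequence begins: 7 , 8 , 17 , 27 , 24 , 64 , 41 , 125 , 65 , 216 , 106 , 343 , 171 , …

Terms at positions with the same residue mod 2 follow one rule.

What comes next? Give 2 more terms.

512, 277

Positions 1, 3, 5, … form one subsequence and positions 2, 4, 6, … form another.
Stream A = 7, 17, 24, 41, 65, 106, 171: a Fibonacci-like recurrence a_n = a_{n-1} + a_{n-2}.
Stream B = 8, 27, 64, 125, 216, 343: perfect cubes starting at 2³.
Term 14 comes from stream B (its 7th entry): 512.
Position 15 → stream A, term 8 = 277.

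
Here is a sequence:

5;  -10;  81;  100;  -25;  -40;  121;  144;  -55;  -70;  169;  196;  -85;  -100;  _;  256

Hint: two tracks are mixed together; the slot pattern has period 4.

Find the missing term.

225

The slot pattern repeats as AABB (period 4), so there are 2 interleaved tracks.
Track A = 5, -10, -25, -40, -55, -70, -85, -100: arithmetic with common difference −15.
Track B = 81, 100, 121, 144, 169, 196, ?, 256: perfect squares starting at 9².
The gap is track B's term 7; the rule gives 225.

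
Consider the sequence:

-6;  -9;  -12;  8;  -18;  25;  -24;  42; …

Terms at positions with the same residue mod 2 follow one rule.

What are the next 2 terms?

Odd-indexed and even-indexed terms follow separate rules.
Track A is -6, -12, -18, -24, which is arithmetic with common difference −6.
Track B is -9, 8, 25, 42, which is arithmetic, step +17.
Position 9 falls in track A as its term 5, giving -30.
Position 10 → track B, term 5 = 59.

-30, 59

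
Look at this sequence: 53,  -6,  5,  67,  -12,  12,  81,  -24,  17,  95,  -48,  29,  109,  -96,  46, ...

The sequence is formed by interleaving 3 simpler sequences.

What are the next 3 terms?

The terms cycle through 3 interleaved subsequences.
Track A: 53, 67, 81, 95, 109. Arithmetic with common difference +14.
Track B: -6, -12, -24, -48, -96. Multiplying by 2 each time.
Track C: 5, 12, 17, 29, 46. Fibonacci-style (each term is the sum of the two before it).
Position 16 falls in track A as its term 6, giving 123.
Position 17 → track B, term 6 = -192.
Position 18 falls in track C as its term 6, giving 75.

123, -192, 75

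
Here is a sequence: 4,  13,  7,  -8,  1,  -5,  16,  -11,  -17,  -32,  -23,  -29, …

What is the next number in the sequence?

Positions follow the repeating pattern ABB; grouping by letter gives 2 tracks.
Track A is 4, -8, 16, -32, which is a geometric progression (common ratio -2).
Track B is 13, 7, 1, -5, -11, -17, -23, -29, which is arithmetic with common difference −6.
Position 13 → track A, term 5 = 64.

64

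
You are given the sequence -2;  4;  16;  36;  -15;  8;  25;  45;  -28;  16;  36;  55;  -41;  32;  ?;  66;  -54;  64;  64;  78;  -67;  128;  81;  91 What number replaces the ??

49

Split by position mod 4: positions 1, 5, 9, … form one track, and each other residue class forms its own.
Subsequence A: -2, -15, -28, -41, -54, -67 — arithmetic with common difference −13.
Subsequence B: 4, 8, 16, 32, 64, 128 — successive powers of 2.
Subsequence C: 16, 25, 36, ?, 64, 81 — perfect squares starting at 4².
Subsequence D: 36, 45, 55, 66, 78, 91 — triangular numbers starting at T_8.
So the missing entry in subsequence C is 49.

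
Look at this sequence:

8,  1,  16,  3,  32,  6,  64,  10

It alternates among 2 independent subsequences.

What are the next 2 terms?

128, 15

Split by position mod 2 into 2 tracks.
Subsequence A: 8, 16, 32, 64 — powers 2^3, 2^4, 2^5, ….
Subsequence B: 1, 3, 6, 10 — triangular numbers starting at T_1.
Position 9 falls in subsequence A as its term 5, giving 128.
Term 10 comes from subsequence B (its 5th entry): 15.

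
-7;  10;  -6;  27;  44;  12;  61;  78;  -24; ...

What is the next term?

95

Positions follow the repeating pattern AAB; grouping by letter gives 2 tracks.
Track A: -7, 10, 27, 44, 61, 78 — adding 17 each time.
Track B: -6, 12, -24 — geometric, ×-2 each step.
Position 10 → track A, term 7 = 95.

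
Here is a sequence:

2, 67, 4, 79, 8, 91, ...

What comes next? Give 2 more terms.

16, 103

Odd-indexed and even-indexed terms follow separate rules.
Stream A: 2, 4, 8 — powers 2^1, 2^2, 2^3, ….
Stream B: 67, 79, 91 — arithmetic with common difference +12.
Position 7 → stream A, term 4 = 16.
The 8th slot belongs to stream B; its 4th term is 103.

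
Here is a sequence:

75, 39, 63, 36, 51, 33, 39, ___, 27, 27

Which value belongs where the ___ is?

Positions 1, 3, 5, … form one subsequence and positions 2, 4, 6, … form another.
Track A: 75, 63, 51, 39, 27. Arithmetic with common difference −12.
Track B: 39, 36, 33, ?, 27. Arithmetic with common difference −3.
So the missing entry in track B is 30.

30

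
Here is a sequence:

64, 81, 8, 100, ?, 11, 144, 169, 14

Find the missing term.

121

Reading positions in blocks of 3 reveals the pattern AAB — 2 tracks woven together.
Track A = 64, 81, 100, ?, 144, 169: consecutive squares n² from n = 8.
Track B = 8, 11, 14: arithmetic, step +3.
The gap is track A's term 4; the rule gives 121.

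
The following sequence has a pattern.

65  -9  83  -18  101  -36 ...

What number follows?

Split by position mod 2 into 2 tracks.
Track A: 65, 83, 101. Arithmetic with common difference +18.
Track B: -9, -18, -36. Geometric with ratio 2.
Position 7 → track A, term 4 = 119.

119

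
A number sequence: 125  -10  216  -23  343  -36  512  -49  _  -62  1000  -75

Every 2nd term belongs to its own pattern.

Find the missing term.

729

The terms cycle through 2 interleaved subsequences.
Subsequence A: 125, 216, 343, 512, ?, 1000 (perfect cubes starting at 5³).
Subsequence B: -10, -23, -36, -49, -62, -75 (subtracting 13 each time).
Filling subsequence A at index 5 by its rule yields 729.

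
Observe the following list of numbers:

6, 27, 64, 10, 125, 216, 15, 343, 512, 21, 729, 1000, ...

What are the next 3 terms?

Positions follow the repeating pattern ABB; grouping by letter gives 2 tracks.
Subsequence A = 6, 10, 15, 21: triangular numbers starting at T_3.
Subsequence B = 27, 64, 125, 216, 343, 512, 729, 1000: the cubes 3³, 4³, 5³, ….
Position 13 falls in subsequence A as its term 5, giving 28.
Position 14 → subsequence B, term 9 = 1331.
Position 15 falls in subsequence B as its term 10, giving 1728.

28, 1331, 1728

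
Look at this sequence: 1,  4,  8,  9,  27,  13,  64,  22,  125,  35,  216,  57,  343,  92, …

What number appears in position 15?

512

Split by position mod 2 into 2 tracks.
Track A = 1, 8, 27, 64, 125, 216, 343: the cubes 1³, 2³, 3³, ….
Track B = 4, 9, 13, 22, 35, 57, 92: each term equals the sum of the previous two.
The 15th slot belongs to track A; its 8th term is 512.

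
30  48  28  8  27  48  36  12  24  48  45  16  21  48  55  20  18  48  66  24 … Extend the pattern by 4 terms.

Split by position mod 4: positions 1, 5, 9, … form one track, and each other residue class forms its own.
Subsequence A is 30, 27, 24, 21, 18, which is arithmetic, step −3.
Subsequence B is 48, 48, 48, 48, 48, which is always 48.
Subsequence C is 28, 36, 45, 55, 66, which is triangular numbers n(n+1)/2 for n = 7, 8, ….
Subsequence D is 8, 12, 16, 20, 24, which is adding 4 each time.
Term 21 comes from subsequence A (its 6th entry): 15.
Position 22 → subsequence B, term 6 = 48.
Term 23 comes from subsequence C (its 6th entry): 78.
Term 24 comes from subsequence D (its 6th entry): 28.

15, 48, 78, 28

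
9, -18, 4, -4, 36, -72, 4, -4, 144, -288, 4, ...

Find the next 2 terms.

Positions follow the repeating pattern AABB; grouping by letter gives 2 tracks.
Stream A: 9, -18, 36, -72, 144, -288. Multiplying by -2 each time.
Stream B: 4, -4, 4, -4, 4. Oscillating between 4 and -4.
Position 12 → stream B, term 6 = -4.
Position 13 falls in stream A as its term 7, giving 576.

-4, 576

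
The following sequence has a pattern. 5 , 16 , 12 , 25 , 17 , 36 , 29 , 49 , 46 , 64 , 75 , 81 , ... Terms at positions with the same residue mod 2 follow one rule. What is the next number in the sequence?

Split by position mod 2 into 2 tracks.
Track A = 5, 12, 17, 29, 46, 75: a Fibonacci-like recurrence a_n = a_{n-1} + a_{n-2}.
Track B = 16, 25, 36, 49, 64, 81: consecutive squares n² from n = 4.
Term 13 comes from track A (its 7th entry): 121.

121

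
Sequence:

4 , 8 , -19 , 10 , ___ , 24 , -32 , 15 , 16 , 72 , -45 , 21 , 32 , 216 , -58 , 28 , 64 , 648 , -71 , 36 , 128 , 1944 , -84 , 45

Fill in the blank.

8

Split by position mod 4 into 4 tracks.
Track A: 4, ?, 16, 32, 64, 128 — successive powers of 2.
Track B: 8, 24, 72, 216, 648, 1944 — geometric with ratio 3.
Track C: -19, -32, -45, -58, -71, -84 — linear: a_n = -6 − 13·n.
Track D: 10, 15, 21, 28, 36, 45 — triangular numbers n(n+1)/2 for n = 4, 5, ….
Filling track A at index 2 by its rule yields 8.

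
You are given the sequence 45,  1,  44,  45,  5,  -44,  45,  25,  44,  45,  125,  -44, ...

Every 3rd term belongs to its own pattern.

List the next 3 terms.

45, 625, 44

The terms cycle through 3 interleaved subsequences.
Subsequence A: 45, 45, 45, 45 — the constant sequence 45.
Subsequence B: 1, 5, 25, 125 — powers 5^0, 5^1, 5^2, ….
Subsequence C: 44, -44, 44, -44 — the oscillation 44·(−1)^(n+1).
Position 13 falls in subsequence A as its term 5, giving 45.
Term 14 comes from subsequence B (its 5th entry): 625.
Position 15 falls in subsequence C as its term 5, giving 44.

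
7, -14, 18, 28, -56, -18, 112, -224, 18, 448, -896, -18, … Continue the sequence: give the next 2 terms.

Reading positions in blocks of 3 reveals the pattern AAB — 2 tracks woven together.
Subsequence A: 7, -14, 28, -56, 112, -224, 448, -896 — geometric with ratio -2.
Subsequence B: 18, -18, 18, -18 — the oscillation 18·(−1)^(n+1).
Position 13 → subsequence A, term 9 = 1792.
Position 14 falls in subsequence A as its term 10, giving -3584.

1792, -3584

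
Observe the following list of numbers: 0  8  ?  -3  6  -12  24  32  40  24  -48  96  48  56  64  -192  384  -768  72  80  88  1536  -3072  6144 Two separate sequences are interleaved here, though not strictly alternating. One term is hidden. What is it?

16

Positions follow the repeating pattern AAABBB; grouping by letter gives 2 tracks.
Track A: 0, 8, ?, 24, 32, 40, 48, 56, 64, 72, 80, 88. Linear: a_n = -8 + 8·n.
Track B: -3, 6, -12, 24, -48, 96, -192, 384, -768, 1536, -3072, 6144. Geometric with ratio -2.
So the missing entry in track A is 16.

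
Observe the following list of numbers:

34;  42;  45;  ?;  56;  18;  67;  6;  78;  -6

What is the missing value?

Positions 1, 3, 5, … form one subsequence and positions 2, 4, 6, … form another.
Subsequence A: 34, 45, 56, 67, 78 — linear: a_n = 23 + 11·n.
Subsequence B: 42, ?, 18, 6, -6 — subtracting 12 each time.
So the missing entry in subsequence B is 30.

30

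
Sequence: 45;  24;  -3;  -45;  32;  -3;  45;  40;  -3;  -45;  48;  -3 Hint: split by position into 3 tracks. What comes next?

45

Split by position mod 3: positions 1, 4, 7, … form one track, and each other residue class forms its own.
Track A is 45, -45, 45, -45, which is alternating ±45.
Track B is 24, 32, 40, 48, which is arithmetic, step +8.
Track C is -3, -3, -3, -3, which is always -3.
The 13th slot belongs to track A; its 5th term is 45.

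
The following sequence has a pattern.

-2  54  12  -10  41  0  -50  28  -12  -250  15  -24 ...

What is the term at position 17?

Read the sequence 3 terms at a time; column i is its own pattern.
Track A: -2, -10, -50, -250. Multiplying by 5 each time.
Track B: 54, 41, 28, 15. Arithmetic, step −13.
Track C: 12, 0, -12, -24. Arithmetic, step −12.
Position 17 falls in track B as its term 6, giving -11.

-11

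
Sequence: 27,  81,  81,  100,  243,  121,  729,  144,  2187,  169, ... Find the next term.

6561

Taking every 2nd term gives 2 separate tracks.
Stream A is 27, 81, 243, 729, 2187, which is successive powers of 3.
Stream B is 81, 100, 121, 144, 169, which is consecutive squares n² from n = 9.
Position 11 → stream A, term 6 = 6561.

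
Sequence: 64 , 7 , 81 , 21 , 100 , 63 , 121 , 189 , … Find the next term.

Positions 1, 3, 5, … form one subsequence and positions 2, 4, 6, … form another.
Track A = 64, 81, 100, 121: consecutive squares n² from n = 8.
Track B = 7, 21, 63, 189: geometric with ratio 3.
Position 9 → track A, term 5 = 144.

144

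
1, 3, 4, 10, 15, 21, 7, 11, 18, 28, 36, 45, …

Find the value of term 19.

123

The slot pattern repeats as AAABBB (period 6), so there are 2 interleaved tracks.
Track A: 1, 3, 4, 7, 11, 18 (Fibonacci-style (each term is the sum of the two before it)).
Track B: 10, 15, 21, 28, 36, 45 (triangular numbers starting at T_4).
Position 19 falls in track A as its term 10, giving 123.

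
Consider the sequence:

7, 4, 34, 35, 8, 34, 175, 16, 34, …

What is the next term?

Split by position mod 3 into 3 tracks.
Stream A is 7, 35, 175, which is multiplying by 5 each time.
Stream B is 4, 8, 16, which is powers 2^2, 2^3, 2^4, ….
Stream C is 34, 34, 34, which is the constant sequence 34.
Term 10 comes from stream A (its 4th entry): 875.

875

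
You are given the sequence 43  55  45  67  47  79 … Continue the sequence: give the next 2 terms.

49, 91

The terms cycle through 2 interleaved subsequences.
Track A is 43, 45, 47, which is linear: a_n = 41 + 2·n.
Track B is 55, 67, 79, which is adding 12 each time.
Position 7 falls in track A as its term 4, giving 49.
Position 8 → track B, term 4 = 91.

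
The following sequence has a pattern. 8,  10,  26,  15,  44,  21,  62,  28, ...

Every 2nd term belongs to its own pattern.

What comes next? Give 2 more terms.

Odd-indexed and even-indexed terms follow separate rules.
Subsequence A = 8, 26, 44, 62: arithmetic with common difference +18.
Subsequence B = 10, 15, 21, 28: triangular numbers starting at T_4.
Term 9 comes from subsequence A (its 5th entry): 80.
Position 10 falls in subsequence B as its term 5, giving 36.

80, 36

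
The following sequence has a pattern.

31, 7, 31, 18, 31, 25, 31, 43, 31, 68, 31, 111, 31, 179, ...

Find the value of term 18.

Split by position mod 2 into 2 tracks.
Track A = 31, 31, 31, 31, 31, 31, 31: constant 31.
Track B = 7, 18, 25, 43, 68, 111, 179: a Fibonacci-like recurrence a_n = a_{n-1} + a_{n-2}.
Position 18 → track B, term 9 = 469.

469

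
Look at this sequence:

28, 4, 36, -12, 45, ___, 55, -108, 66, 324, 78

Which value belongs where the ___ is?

Split by position mod 2 into 2 tracks.
Subsequence A is 28, 36, 45, 55, 66, 78, which is triangular numbers starting at T_7.
Subsequence B is 4, -12, ?, -108, 324, which is a geometric progression (common ratio -3).
So the missing entry in subsequence B is 36.

36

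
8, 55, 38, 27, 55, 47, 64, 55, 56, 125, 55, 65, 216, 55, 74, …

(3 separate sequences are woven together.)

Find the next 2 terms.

343, 55

Read the sequence 3 terms at a time; column i is its own pattern.
Stream A is 8, 27, 64, 125, 216, which is perfect cubes starting at 2³.
Stream B is 55, 55, 55, 55, 55, which is the constant sequence 55.
Stream C is 38, 47, 56, 65, 74, which is linear: a_n = 29 + 9·n.
Position 16 → stream A, term 6 = 343.
Term 17 comes from stream B (its 6th entry): 55.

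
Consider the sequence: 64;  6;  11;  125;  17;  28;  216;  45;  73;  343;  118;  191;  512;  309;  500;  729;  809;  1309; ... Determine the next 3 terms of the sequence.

1000, 2118, 3427

Positions follow the repeating pattern ABB; grouping by letter gives 2 tracks.
Track A: 64, 125, 216, 343, 512, 729. Perfect cubes starting at 4³.
Track B: 6, 11, 17, 28, 45, 73, 118, 191, 309, 500, 809, 1309. Each term equals the sum of the previous two.
The 19th slot belongs to track A; its 7th term is 1000.
Position 20 → track B, term 13 = 2118.
Term 21 comes from track B (its 14th entry): 3427.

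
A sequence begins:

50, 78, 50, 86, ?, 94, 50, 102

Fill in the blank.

Odd-indexed and even-indexed terms follow separate rules.
Subsequence A: 50, 50, ?, 50 — constant 50.
Subsequence B: 78, 86, 94, 102 — linear: a_n = 70 + 8·n.
The gap is subsequence A's term 3; the rule gives 50.

50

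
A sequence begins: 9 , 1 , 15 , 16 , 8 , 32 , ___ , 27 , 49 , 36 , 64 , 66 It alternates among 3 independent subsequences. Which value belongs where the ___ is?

Split by position mod 3: positions 1, 4, 7, … form one track, and each other residue class forms its own.
Stream A is 9, 16, ?, 36, which is perfect squares starting at 3².
Stream B is 1, 8, 27, 64, which is perfect cubes starting at 1³.
Stream C is 15, 32, 49, 66, which is arithmetic, step +17.
Stream A's pattern makes the blank 25.

25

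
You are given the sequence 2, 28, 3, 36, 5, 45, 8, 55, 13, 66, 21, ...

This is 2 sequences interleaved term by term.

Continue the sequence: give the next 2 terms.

Positions 1, 3, 5, … form one subsequence and positions 2, 4, 6, … form another.
Stream A is 2, 3, 5, 8, 13, 21, which is a Fibonacci-like recurrence a_n = a_{n-1} + a_{n-2}.
Stream B is 28, 36, 45, 55, 66, which is triangular numbers n(n+1)/2 for n = 7, 8, ….
The 12th slot belongs to stream B; its 6th term is 78.
The 13th slot belongs to stream A; its 7th term is 34.

78, 34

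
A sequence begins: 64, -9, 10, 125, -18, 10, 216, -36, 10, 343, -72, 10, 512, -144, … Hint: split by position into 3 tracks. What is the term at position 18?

Read the sequence 3 terms at a time; column i is its own pattern.
Track A: 64, 125, 216, 343, 512 — the cubes 4³, 5³, 6³, ….
Track B: -9, -18, -36, -72, -144 — geometric with ratio 2.
Track C: 10, 10, 10, 10 — always 10.
Term 18 comes from track C (its 6th entry): 10.

10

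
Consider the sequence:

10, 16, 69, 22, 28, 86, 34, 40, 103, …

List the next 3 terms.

46, 52, 120

The slot pattern repeats as AAB (period 3), so there are 2 interleaved tracks.
Stream A = 10, 16, 22, 28, 34, 40: adding 6 each time.
Stream B = 69, 86, 103: arithmetic, step +17.
Term 10 comes from stream A (its 7th entry): 46.
Term 11 comes from stream A (its 8th entry): 52.
Position 12 falls in stream B as its term 4, giving 120.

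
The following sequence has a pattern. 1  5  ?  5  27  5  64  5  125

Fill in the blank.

Positions 1, 3, 5, … form one subsequence and positions 2, 4, 6, … form another.
Subsequence A: 1, ?, 27, 64, 125. Consecutive cubes n³ from n = 1.
Subsequence B: 5, 5, 5, 5. Always 5.
So the missing entry in subsequence A is 8.

8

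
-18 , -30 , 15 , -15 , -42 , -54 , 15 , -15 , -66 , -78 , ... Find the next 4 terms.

15, -15, -90, -102

The slot pattern repeats as AABB (period 4), so there are 2 interleaved tracks.
Subsequence A = -18, -30, -42, -54, -66, -78: arithmetic with common difference −12.
Subsequence B = 15, -15, 15, -15: the oscillation 15·(−1)^(n+1).
The 11th slot belongs to subsequence B; its 5th term is 15.
Position 12 → subsequence B, term 6 = -15.
Position 13 → subsequence A, term 7 = -90.
Position 14 falls in subsequence A as its term 8, giving -102.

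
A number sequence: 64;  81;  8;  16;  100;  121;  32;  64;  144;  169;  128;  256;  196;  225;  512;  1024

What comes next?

The slot pattern repeats as AABB (period 4), so there are 2 interleaved tracks.
Stream A is 64, 81, 100, 121, 144, 169, 196, 225, which is perfect squares starting at 8².
Stream B is 8, 16, 32, 64, 128, 256, 512, 1024, which is powers of 2.
The 17th slot belongs to stream A; its 9th term is 256.

256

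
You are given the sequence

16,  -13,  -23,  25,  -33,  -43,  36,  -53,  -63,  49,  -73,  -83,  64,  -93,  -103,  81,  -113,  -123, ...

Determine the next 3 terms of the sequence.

Reading positions in blocks of 3 reveals the pattern ABB — 2 tracks woven together.
Subsequence A = 16, 25, 36, 49, 64, 81: the squares 4², 5², 6², ….
Subsequence B = -13, -23, -33, -43, -53, -63, -73, -83, -93, -103, -113, -123: linear: a_n = -3 − 10·n.
Term 19 comes from subsequence A (its 7th entry): 100.
Position 20 falls in subsequence B as its term 13, giving -133.
Position 21 → subsequence B, term 14 = -143.

100, -133, -143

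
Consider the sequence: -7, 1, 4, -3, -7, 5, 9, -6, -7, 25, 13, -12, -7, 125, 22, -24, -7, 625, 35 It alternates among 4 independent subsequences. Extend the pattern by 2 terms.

The terms cycle through 4 interleaved subsequences.
Stream A = -7, -7, -7, -7, -7: constant -7.
Stream B = 1, 5, 25, 125, 625: powers 5^0, 5^1, 5^2, ….
Stream C = 4, 9, 13, 22, 35: each term equals the sum of the previous two.
Stream D = -3, -6, -12, -24: multiplying by 2 each time.
Term 20 comes from stream D (its 5th entry): -48.
Position 21 falls in stream A as its term 6, giving -7.

-48, -7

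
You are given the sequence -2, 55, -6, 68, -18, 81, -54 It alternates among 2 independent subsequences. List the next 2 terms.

Positions 1, 3, 5, … form one subsequence and positions 2, 4, 6, … form another.
Track A = -2, -6, -18, -54: geometric with ratio 3.
Track B = 55, 68, 81: linear: a_n = 42 + 13·n.
Position 8 → track B, term 4 = 94.
Position 9 → track A, term 5 = -162.

94, -162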